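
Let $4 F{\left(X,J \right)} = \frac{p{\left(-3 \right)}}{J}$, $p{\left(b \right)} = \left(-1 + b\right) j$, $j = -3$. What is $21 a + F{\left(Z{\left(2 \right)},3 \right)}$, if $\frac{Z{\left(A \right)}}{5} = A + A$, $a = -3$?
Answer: $-62$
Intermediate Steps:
$Z{\left(A \right)} = 10 A$ ($Z{\left(A \right)} = 5 \left(A + A\right) = 5 \cdot 2 A = 10 A$)
$p{\left(b \right)} = 3 - 3 b$ ($p{\left(b \right)} = \left(-1 + b\right) \left(-3\right) = 3 - 3 b$)
$F{\left(X,J \right)} = \frac{3}{J}$ ($F{\left(X,J \right)} = \frac{\left(3 - -9\right) \frac{1}{J}}{4} = \frac{\left(3 + 9\right) \frac{1}{J}}{4} = \frac{12 \frac{1}{J}}{4} = \frac{3}{J}$)
$21 a + F{\left(Z{\left(2 \right)},3 \right)} = 21 \left(-3\right) + \frac{3}{3} = -63 + 3 \cdot \frac{1}{3} = -63 + 1 = -62$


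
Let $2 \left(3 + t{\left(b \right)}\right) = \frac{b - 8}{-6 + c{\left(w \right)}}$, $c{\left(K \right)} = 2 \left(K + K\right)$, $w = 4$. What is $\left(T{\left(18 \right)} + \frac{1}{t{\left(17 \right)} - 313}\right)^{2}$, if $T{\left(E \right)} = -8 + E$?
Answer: $\frac{3980348100}{39828721} \approx 99.937$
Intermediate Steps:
$c{\left(K \right)} = 4 K$ ($c{\left(K \right)} = 2 \cdot 2 K = 4 K$)
$t{\left(b \right)} = - \frac{17}{5} + \frac{b}{20}$ ($t{\left(b \right)} = -3 + \frac{\left(b - 8\right) \frac{1}{-6 + 4 \cdot 4}}{2} = -3 + \frac{\left(-8 + b\right) \frac{1}{-6 + 16}}{2} = -3 + \frac{\left(-8 + b\right) \frac{1}{10}}{2} = -3 + \frac{- \frac{4}{5} + \frac{b}{10}}{2} = -3 + \left(- \frac{2}{5} + \frac{b}{20}\right) = - \frac{17}{5} + \frac{b}{20}$)
$\left(T{\left(18 \right)} + \frac{1}{t{\left(17 \right)} - 313}\right)^{2} = \left(\left(-8 + 18\right) + \frac{1}{\left(- \frac{17}{5} + \frac{1}{20} \cdot 17\right) - 313}\right)^{2} = \left(10 + \frac{1}{\left(- \frac{17}{5} + \frac{17}{20}\right) - 313}\right)^{2} = \left(10 + \frac{1}{- \frac{51}{20} - 313}\right)^{2} = \left(10 + \frac{1}{- \frac{6311}{20}}\right)^{2} = \left(10 - \frac{20}{6311}\right)^{2} = \left(\frac{63090}{6311}\right)^{2} = \frac{3980348100}{39828721}$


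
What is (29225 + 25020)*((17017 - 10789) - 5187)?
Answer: 56469045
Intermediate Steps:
(29225 + 25020)*((17017 - 10789) - 5187) = 54245*(6228 - 5187) = 54245*1041 = 56469045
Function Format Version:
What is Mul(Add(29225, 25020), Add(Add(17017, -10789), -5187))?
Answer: 56469045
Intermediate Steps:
Mul(Add(29225, 25020), Add(Add(17017, -10789), -5187)) = Mul(54245, Add(6228, -5187)) = Mul(54245, 1041) = 56469045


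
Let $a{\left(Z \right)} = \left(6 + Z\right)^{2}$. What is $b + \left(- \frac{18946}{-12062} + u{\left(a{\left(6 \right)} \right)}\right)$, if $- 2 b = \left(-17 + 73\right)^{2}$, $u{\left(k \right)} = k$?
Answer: $- \frac{8578671}{6031} \approx -1422.4$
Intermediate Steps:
$b = -1568$ ($b = - \frac{\left(-17 + 73\right)^{2}}{2} = - \frac{56^{2}}{2} = \left(- \frac{1}{2}\right) 3136 = -1568$)
$b + \left(- \frac{18946}{-12062} + u{\left(a{\left(6 \right)} \right)}\right) = -1568 - \left(- \frac{9473}{6031} - \left(6 + 6\right)^{2}\right) = -1568 - \left(- \frac{9473}{6031} - 12^{2}\right) = -1568 + \left(\frac{9473}{6031} + 144\right) = -1568 + \frac{877937}{6031} = - \frac{8578671}{6031}$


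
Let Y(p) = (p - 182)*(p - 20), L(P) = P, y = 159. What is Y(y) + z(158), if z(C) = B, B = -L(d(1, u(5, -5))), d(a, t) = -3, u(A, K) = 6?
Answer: -3194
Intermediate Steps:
B = 3 (B = -1*(-3) = 3)
z(C) = 3
Y(p) = (-182 + p)*(-20 + p)
Y(y) + z(158) = (3640 + 159**2 - 202*159) + 3 = (3640 + 25281 - 32118) + 3 = -3197 + 3 = -3194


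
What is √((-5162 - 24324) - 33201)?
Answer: I*√62687 ≈ 250.37*I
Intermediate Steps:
√((-5162 - 24324) - 33201) = √(-29486 - 33201) = √(-62687) = I*√62687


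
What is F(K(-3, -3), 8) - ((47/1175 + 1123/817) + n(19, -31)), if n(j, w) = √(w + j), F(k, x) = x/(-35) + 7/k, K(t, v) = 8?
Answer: -878567/1143800 - 2*I*√3 ≈ -0.76811 - 3.4641*I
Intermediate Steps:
F(k, x) = 7/k - x/35 (F(k, x) = x*(-1/35) + 7/k = -x/35 + 7/k = 7/k - x/35)
n(j, w) = √(j + w)
F(K(-3, -3), 8) - ((47/1175 + 1123/817) + n(19, -31)) = (7/8 - 1/35*8) - ((47/1175 + 1123/817) + √(19 - 31)) = (7*(⅛) - 8/35) - ((47*(1/1175) + 1123*(1/817)) + √(-12)) = (7/8 - 8/35) - ((1/25 + 1123/817) + 2*I*√3) = 181/280 - (28892/20425 + 2*I*√3) = 181/280 + (-28892/20425 - 2*I*√3) = -878567/1143800 - 2*I*√3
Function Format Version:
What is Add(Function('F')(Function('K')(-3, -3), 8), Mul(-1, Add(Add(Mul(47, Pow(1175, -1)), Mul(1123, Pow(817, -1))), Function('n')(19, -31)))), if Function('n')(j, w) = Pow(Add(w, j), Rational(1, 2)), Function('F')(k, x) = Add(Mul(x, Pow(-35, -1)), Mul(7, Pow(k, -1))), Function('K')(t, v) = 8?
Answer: Add(Rational(-878567, 1143800), Mul(-2, I, Pow(3, Rational(1, 2)))) ≈ Add(-0.76811, Mul(-3.4641, I))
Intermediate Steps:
Function('F')(k, x) = Add(Mul(7, Pow(k, -1)), Mul(Rational(-1, 35), x)) (Function('F')(k, x) = Add(Mul(x, Rational(-1, 35)), Mul(7, Pow(k, -1))) = Add(Mul(Rational(-1, 35), x), Mul(7, Pow(k, -1))) = Add(Mul(7, Pow(k, -1)), Mul(Rational(-1, 35), x)))
Function('n')(j, w) = Pow(Add(j, w), Rational(1, 2))
Add(Function('F')(Function('K')(-3, -3), 8), Mul(-1, Add(Add(Mul(47, Pow(1175, -1)), Mul(1123, Pow(817, -1))), Function('n')(19, -31)))) = Add(Add(Mul(7, Pow(8, -1)), Mul(Rational(-1, 35), 8)), Mul(-1, Add(Add(Mul(47, Pow(1175, -1)), Mul(1123, Pow(817, -1))), Pow(Add(19, -31), Rational(1, 2))))) = Add(Add(Mul(7, Rational(1, 8)), Rational(-8, 35)), Mul(-1, Add(Add(Mul(47, Rational(1, 1175)), Mul(1123, Rational(1, 817))), Pow(-12, Rational(1, 2))))) = Add(Add(Rational(7, 8), Rational(-8, 35)), Mul(-1, Add(Add(Rational(1, 25), Rational(1123, 817)), Mul(2, I, Pow(3, Rational(1, 2)))))) = Add(Rational(181, 280), Mul(-1, Add(Rational(28892, 20425), Mul(2, I, Pow(3, Rational(1, 2)))))) = Add(Rational(181, 280), Add(Rational(-28892, 20425), Mul(-2, I, Pow(3, Rational(1, 2))))) = Add(Rational(-878567, 1143800), Mul(-2, I, Pow(3, Rational(1, 2))))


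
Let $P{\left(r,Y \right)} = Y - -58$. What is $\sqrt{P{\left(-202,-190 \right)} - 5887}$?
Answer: $i \sqrt{6019} \approx 77.582 i$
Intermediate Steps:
$P{\left(r,Y \right)} = 58 + Y$ ($P{\left(r,Y \right)} = Y + 58 = 58 + Y$)
$\sqrt{P{\left(-202,-190 \right)} - 5887} = \sqrt{\left(58 - 190\right) - 5887} = \sqrt{-132 - 5887} = \sqrt{-6019} = i \sqrt{6019}$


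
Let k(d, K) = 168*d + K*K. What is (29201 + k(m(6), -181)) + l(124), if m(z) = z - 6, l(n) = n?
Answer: 62086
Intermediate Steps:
m(z) = -6 + z
k(d, K) = K**2 + 168*d (k(d, K) = 168*d + K**2 = K**2 + 168*d)
(29201 + k(m(6), -181)) + l(124) = (29201 + ((-181)**2 + 168*(-6 + 6))) + 124 = (29201 + (32761 + 168*0)) + 124 = (29201 + (32761 + 0)) + 124 = (29201 + 32761) + 124 = 61962 + 124 = 62086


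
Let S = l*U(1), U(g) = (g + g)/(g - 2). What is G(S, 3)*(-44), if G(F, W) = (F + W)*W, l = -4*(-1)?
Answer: 660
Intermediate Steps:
U(g) = 2*g/(-2 + g) (U(g) = (2*g)/(-2 + g) = 2*g/(-2 + g))
l = 4
S = -8 (S = 4*(2*1/(-2 + 1)) = 4*(2*1/(-1)) = 4*(2*1*(-1)) = 4*(-2) = -8)
G(F, W) = W*(F + W)
G(S, 3)*(-44) = (3*(-8 + 3))*(-44) = (3*(-5))*(-44) = -15*(-44) = 660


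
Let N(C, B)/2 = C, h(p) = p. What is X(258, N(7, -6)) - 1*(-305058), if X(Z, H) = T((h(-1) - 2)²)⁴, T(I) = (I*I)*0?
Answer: 305058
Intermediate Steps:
T(I) = 0 (T(I) = I²*0 = 0)
N(C, B) = 2*C
X(Z, H) = 0 (X(Z, H) = 0⁴ = 0)
X(258, N(7, -6)) - 1*(-305058) = 0 - 1*(-305058) = 0 + 305058 = 305058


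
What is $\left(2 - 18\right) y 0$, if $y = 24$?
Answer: $0$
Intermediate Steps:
$\left(2 - 18\right) y 0 = \left(2 - 18\right) 24 \cdot 0 = \left(-16\right) 24 \cdot 0 = \left(-384\right) 0 = 0$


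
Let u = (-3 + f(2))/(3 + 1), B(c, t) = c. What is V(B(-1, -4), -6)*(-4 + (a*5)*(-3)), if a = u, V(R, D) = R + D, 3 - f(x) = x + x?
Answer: -77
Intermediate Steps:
f(x) = 3 - 2*x (f(x) = 3 - (x + x) = 3 - 2*x)
V(R, D) = D + R
u = -1 (u = (-3 + (3 - 2*2))/(3 + 1) = (-3 + (3 - 4))/4 = (-3 - 1)*(¼) = -4*¼ = -1)
a = -1
V(B(-1, -4), -6)*(-4 + (a*5)*(-3)) = (-6 - 1)*(-4 - 1*5*(-3)) = -7*(-4 - 5*(-3)) = -7*(-4 + 15) = -7*11 = -77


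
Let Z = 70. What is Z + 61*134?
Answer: 8244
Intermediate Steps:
Z + 61*134 = 70 + 61*134 = 70 + 8174 = 8244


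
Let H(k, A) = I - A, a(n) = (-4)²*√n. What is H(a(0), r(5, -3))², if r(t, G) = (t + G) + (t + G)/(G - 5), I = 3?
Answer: 25/16 ≈ 1.5625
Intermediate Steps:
r(t, G) = G + t + (G + t)/(-5 + G) (r(t, G) = (G + t) + (G + t)/(-5 + G) = G + t + (G + t)/(-5 + G))
a(n) = 16*√n
H(k, A) = 3 - A
H(a(0), r(5, -3))² = (3 - ((-3)² - 4*(-3) - 4*5 - 3*5)/(-5 - 3))² = (3 - (9 + 12 - 20 - 15)/(-8))² = (3 - (-1)*(-14)/8)² = (3 - 1*7/4)² = (3 - 7/4)² = (5/4)² = 25/16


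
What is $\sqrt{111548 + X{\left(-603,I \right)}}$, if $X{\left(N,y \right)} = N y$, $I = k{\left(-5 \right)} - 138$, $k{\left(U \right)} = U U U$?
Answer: $7 \sqrt{5513} \approx 519.75$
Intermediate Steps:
$k{\left(U \right)} = U^{3}$ ($k{\left(U \right)} = U^{2} U = U^{3}$)
$I = -263$ ($I = \left(-5\right)^{3} - 138 = -125 - 138 = -263$)
$\sqrt{111548 + X{\left(-603,I \right)}} = \sqrt{111548 - -158589} = \sqrt{111548 + 158589} = \sqrt{270137} = 7 \sqrt{5513}$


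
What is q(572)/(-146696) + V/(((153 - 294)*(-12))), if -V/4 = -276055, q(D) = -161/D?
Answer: 23163806036263/35493977376 ≈ 652.61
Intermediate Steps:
V = 1104220 (V = -4*(-276055) = 1104220)
q(572)/(-146696) + V/(((153 - 294)*(-12))) = -161/572/(-146696) + 1104220/(((153 - 294)*(-12))) = -161*1/572*(-1/146696) + 1104220/((-141*(-12))) = -161/572*(-1/146696) + 1104220/1692 = 161/83910112 + 1104220*(1/1692) = 161/83910112 + 276055/423 = 23163806036263/35493977376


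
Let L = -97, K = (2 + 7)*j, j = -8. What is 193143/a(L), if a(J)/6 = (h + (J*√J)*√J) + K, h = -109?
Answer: 64381/18456 ≈ 3.4883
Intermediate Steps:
K = -72 (K = (2 + 7)*(-8) = 9*(-8) = -72)
a(J) = -1086 + 6*J² (a(J) = 6*((-109 + (J*√J)*√J) - 72) = 6*((-109 + J^(3/2)*√J) - 72) = 6*((-109 + J²) - 72) = 6*(-181 + J²) = -1086 + 6*J²)
193143/a(L) = 193143/(-1086 + 6*(-97)²) = 193143/(-1086 + 6*9409) = 193143/(-1086 + 56454) = 193143/55368 = 193143*(1/55368) = 64381/18456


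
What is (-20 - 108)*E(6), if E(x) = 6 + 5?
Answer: -1408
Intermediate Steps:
E(x) = 11
(-20 - 108)*E(6) = (-20 - 108)*11 = -128*11 = -1408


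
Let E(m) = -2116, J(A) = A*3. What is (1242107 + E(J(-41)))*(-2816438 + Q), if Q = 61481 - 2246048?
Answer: -6201201190955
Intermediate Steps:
J(A) = 3*A
Q = -2184567
(1242107 + E(J(-41)))*(-2816438 + Q) = (1242107 - 2116)*(-2816438 - 2184567) = 1239991*(-5001005) = -6201201190955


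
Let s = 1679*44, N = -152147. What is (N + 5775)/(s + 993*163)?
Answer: -146372/235735 ≈ -0.62092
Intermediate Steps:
s = 73876
(N + 5775)/(s + 993*163) = (-152147 + 5775)/(73876 + 993*163) = -146372/(73876 + 161859) = -146372/235735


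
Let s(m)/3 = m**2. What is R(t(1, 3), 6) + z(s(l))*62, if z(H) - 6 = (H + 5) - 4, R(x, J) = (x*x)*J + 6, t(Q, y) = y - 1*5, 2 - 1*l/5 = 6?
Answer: 74864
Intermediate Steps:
l = -20 (l = 10 - 5*6 = 10 - 30 = -20)
t(Q, y) = -5 + y (t(Q, y) = y - 5 = -5 + y)
R(x, J) = 6 + J*x**2 (R(x, J) = x**2*J + 6 = J*x**2 + 6 = 6 + J*x**2)
s(m) = 3*m**2
z(H) = 7 + H (z(H) = 6 + ((H + 5) - 4) = 6 + ((5 + H) - 4) = 6 + (1 + H) = 7 + H)
R(t(1, 3), 6) + z(s(l))*62 = (6 + 6*(-5 + 3)**2) + (7 + 3*(-20)**2)*62 = (6 + 6*(-2)**2) + (7 + 3*400)*62 = (6 + 6*4) + (7 + 1200)*62 = (6 + 24) + 1207*62 = 30 + 74834 = 74864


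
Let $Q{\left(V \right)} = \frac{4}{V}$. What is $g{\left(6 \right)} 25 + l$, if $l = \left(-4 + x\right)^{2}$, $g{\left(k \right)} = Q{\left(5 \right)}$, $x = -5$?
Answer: $101$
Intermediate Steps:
$g{\left(k \right)} = \frac{4}{5}$
$l = 81$ ($l = \left(-4 - 5\right)^{2} = \left(-9\right)^{2} = 81$)
$g{\left(6 \right)} 25 + l = \frac{4}{5} \cdot 25 + 81 = 20 + 81 = 101$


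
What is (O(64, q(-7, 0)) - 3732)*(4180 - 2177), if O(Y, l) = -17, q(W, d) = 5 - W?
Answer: -7509247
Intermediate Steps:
(O(64, q(-7, 0)) - 3732)*(4180 - 2177) = (-17 - 3732)*(4180 - 2177) = -3749*2003 = -7509247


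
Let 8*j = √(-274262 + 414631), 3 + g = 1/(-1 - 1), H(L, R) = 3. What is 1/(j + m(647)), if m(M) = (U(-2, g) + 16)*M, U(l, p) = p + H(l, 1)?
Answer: 641824/6436391615 - 8*√140369/6436391615 ≈ 9.9252e-5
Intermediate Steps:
g = -7/2 (g = -3 + 1/(-1 - 1) = -3 + 1/(-2) = -3 - ½ = -7/2 ≈ -3.5000)
U(l, p) = 3 + p (U(l, p) = p + 3 = 3 + p)
j = √140369/8 (j = √(-274262 + 414631)/8 = √140369/8 ≈ 46.832)
m(M) = 31*M/2 (m(M) = ((3 - 7/2) + 16)*M = (-½ + 16)*M = 31*M/2)
1/(j + m(647)) = 1/(√140369/8 + (31/2)*647) = 1/(√140369/8 + 20057/2) = 1/(20057/2 + √140369/8)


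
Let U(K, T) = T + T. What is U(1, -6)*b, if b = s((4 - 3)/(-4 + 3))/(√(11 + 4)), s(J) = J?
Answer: 4*√15/5 ≈ 3.0984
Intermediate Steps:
U(K, T) = 2*T
b = -√15/15 (b = ((4 - 3)/(-4 + 3))/(√(11 + 4)) = (1/(-1))/(√15) = (1*(-1))*(√15/15) = -√15/15 ≈ -0.25820)
U(1, -6)*b = (2*(-6))*(-√15/15) = -(-4)*√15/5 = 4*√15/5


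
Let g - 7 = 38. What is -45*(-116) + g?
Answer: 5265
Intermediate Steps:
g = 45 (g = 7 + 38 = 45)
-45*(-116) + g = -45*(-116) + 45 = 5220 + 45 = 5265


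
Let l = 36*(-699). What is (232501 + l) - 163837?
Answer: 43500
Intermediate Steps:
l = -25164
(232501 + l) - 163837 = (232501 - 25164) - 163837 = 207337 - 163837 = 43500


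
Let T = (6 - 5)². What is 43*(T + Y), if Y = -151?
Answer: -6450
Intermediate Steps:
T = 1 (T = 1² = 1)
43*(T + Y) = 43*(1 - 151) = 43*(-150) = -6450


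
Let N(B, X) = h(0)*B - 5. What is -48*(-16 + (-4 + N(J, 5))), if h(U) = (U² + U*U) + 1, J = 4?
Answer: 1008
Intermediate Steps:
h(U) = 1 + 2*U² (h(U) = (U² + U²) + 1 = 2*U² + 1 = 1 + 2*U²)
N(B, X) = -5 + B (N(B, X) = (1 + 2*0²)*B - 5 = (1 + 2*0)*B - 5 = (1 + 0)*B - 5 = 1*B - 5 = B - 5 = -5 + B)
-48*(-16 + (-4 + N(J, 5))) = -48*(-16 + (-4 + (-5 + 4))) = -48*(-16 + (-4 - 1)) = -48*(-16 - 5) = -48*(-21) = 1008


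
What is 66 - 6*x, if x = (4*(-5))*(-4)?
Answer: -414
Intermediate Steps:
x = 80 (x = -20*(-4) = 80)
66 - 6*x = 66 - 6*80 = 66 - 480 = -414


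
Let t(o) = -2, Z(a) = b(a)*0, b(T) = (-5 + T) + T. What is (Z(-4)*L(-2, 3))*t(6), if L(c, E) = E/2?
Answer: 0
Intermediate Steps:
b(T) = -5 + 2*T
L(c, E) = E/2 (L(c, E) = E*(½) = E/2)
Z(a) = 0 (Z(a) = (-5 + 2*a)*0 = 0)
(Z(-4)*L(-2, 3))*t(6) = (0*((½)*3))*(-2) = (0*(3/2))*(-2) = 0*(-2) = 0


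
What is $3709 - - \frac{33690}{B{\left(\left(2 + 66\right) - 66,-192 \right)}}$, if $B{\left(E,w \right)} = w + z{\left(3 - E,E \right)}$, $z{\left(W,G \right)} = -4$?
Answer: $\frac{346637}{98} \approx 3537.1$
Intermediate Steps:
$B{\left(E,w \right)} = -4 + w$ ($B{\left(E,w \right)} = w - 4 = -4 + w$)
$3709 - - \frac{33690}{B{\left(\left(2 + 66\right) - 66,-192 \right)}} = 3709 - - \frac{33690}{-4 - 192} = 3709 - - \frac{33690}{-196} = 3709 - \left(-33690\right) \left(- \frac{1}{196}\right) = 3709 - \frac{16845}{98} = \frac{346637}{98}$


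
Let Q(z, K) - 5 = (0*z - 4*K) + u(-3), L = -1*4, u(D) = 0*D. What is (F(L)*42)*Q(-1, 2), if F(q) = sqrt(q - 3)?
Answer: -126*I*sqrt(7) ≈ -333.36*I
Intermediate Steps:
u(D) = 0
L = -4
F(q) = sqrt(-3 + q)
Q(z, K) = 5 - 4*K (Q(z, K) = 5 + ((0*z - 4*K) + 0) = 5 + ((0 - 4*K) + 0) = 5 + (-4*K + 0) = 5 - 4*K)
(F(L)*42)*Q(-1, 2) = (sqrt(-3 - 4)*42)*(5 - 4*2) = (sqrt(-7)*42)*(5 - 8) = ((I*sqrt(7))*42)*(-3) = (42*I*sqrt(7))*(-3) = -126*I*sqrt(7)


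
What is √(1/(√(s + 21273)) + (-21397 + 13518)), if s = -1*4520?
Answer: √(-2211343847911 + 16753*√16753)/16753 ≈ 88.764*I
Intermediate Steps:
s = -4520
√(1/(√(s + 21273)) + (-21397 + 13518)) = √(1/(√(-4520 + 21273)) + (-21397 + 13518)) = √(1/(√16753) - 7879) = √(√16753/16753 - 7879) = √(-7879 + √16753/16753)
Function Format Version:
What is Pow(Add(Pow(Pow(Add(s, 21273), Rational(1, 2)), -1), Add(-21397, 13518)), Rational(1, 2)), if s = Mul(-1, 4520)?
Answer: Mul(Rational(1, 16753), Pow(Add(-2211343847911, Mul(16753, Pow(16753, Rational(1, 2)))), Rational(1, 2))) ≈ Mul(88.764, I)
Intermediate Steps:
s = -4520
Pow(Add(Pow(Pow(Add(s, 21273), Rational(1, 2)), -1), Add(-21397, 13518)), Rational(1, 2)) = Pow(Add(Pow(Pow(Add(-4520, 21273), Rational(1, 2)), -1), Add(-21397, 13518)), Rational(1, 2)) = Pow(Add(Pow(Pow(16753, Rational(1, 2)), -1), -7879), Rational(1, 2)) = Pow(Add(Mul(Rational(1, 16753), Pow(16753, Rational(1, 2))), -7879), Rational(1, 2)) = Pow(Add(-7879, Mul(Rational(1, 16753), Pow(16753, Rational(1, 2)))), Rational(1, 2))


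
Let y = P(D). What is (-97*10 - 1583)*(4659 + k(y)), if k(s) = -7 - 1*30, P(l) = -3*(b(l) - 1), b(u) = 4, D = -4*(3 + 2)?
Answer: -11799966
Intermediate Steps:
D = -20 (D = -4*5 = -20)
P(l) = -9 (P(l) = -3*(4 - 1) = -3*3 = -9)
y = -9
k(s) = -37 (k(s) = -7 - 30 = -37)
(-97*10 - 1583)*(4659 + k(y)) = (-97*10 - 1583)*(4659 - 37) = (-970 - 1583)*4622 = -2553*4622 = -11799966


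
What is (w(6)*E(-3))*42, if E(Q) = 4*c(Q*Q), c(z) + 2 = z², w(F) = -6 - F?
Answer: -159264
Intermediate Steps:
c(z) = -2 + z²
E(Q) = -8 + 4*Q⁴ (E(Q) = 4*(-2 + (Q*Q)²) = 4*(-2 + (Q²)²) = 4*(-2 + Q⁴) = -8 + 4*Q⁴)
(w(6)*E(-3))*42 = ((-6 - 1*6)*(-8 + 4*(-3)⁴))*42 = ((-6 - 6)*(-8 + 4*81))*42 = -12*(-8 + 324)*42 = -12*316*42 = -3792*42 = -159264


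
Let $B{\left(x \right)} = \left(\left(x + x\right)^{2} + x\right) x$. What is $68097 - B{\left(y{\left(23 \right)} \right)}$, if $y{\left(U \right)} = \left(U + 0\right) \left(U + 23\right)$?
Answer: $-4738199715$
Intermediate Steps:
$y{\left(U \right)} = U \left(23 + U\right)$
$B{\left(x \right)} = x \left(x + 4 x^{2}\right)$ ($B{\left(x \right)} = \left(\left(2 x\right)^{2} + x\right) x = \left(4 x^{2} + x\right) x = \left(x + 4 x^{2}\right) x = x \left(x + 4 x^{2}\right)$)
$68097 - B{\left(y{\left(23 \right)} \right)} = 68097 - \left(23 \left(23 + 23\right)\right)^{2} \left(1 + 4 \cdot 23 \left(23 + 23\right)\right) = 68097 - \left(23 \cdot 46\right)^{2} \left(1 + 4 \cdot 23 \cdot 46\right) = 68097 - 1058^{2} \left(1 + 4 \cdot 1058\right) = 68097 - 1119364 \left(1 + 4232\right) = 68097 - 1119364 \cdot 4233 = 68097 - 4738267812 = -4738199715$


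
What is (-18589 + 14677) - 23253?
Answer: -27165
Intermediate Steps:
(-18589 + 14677) - 23253 = -3912 - 23253 = -27165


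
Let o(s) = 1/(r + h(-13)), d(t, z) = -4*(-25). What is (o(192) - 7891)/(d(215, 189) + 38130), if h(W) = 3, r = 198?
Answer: -158609/768423 ≈ -0.20641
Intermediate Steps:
d(t, z) = 100
o(s) = 1/201 (o(s) = 1/(198 + 3) = 1/201)
(o(192) - 7891)/(d(215, 189) + 38130) = (1/201 - 7891)/(100 + 38130) = -1586090/201/38230 = -1586090/201*1/38230 = -158609/768423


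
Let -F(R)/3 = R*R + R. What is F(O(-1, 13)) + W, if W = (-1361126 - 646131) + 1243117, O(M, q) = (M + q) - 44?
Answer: -767116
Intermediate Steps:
O(M, q) = -44 + M + q
W = -764140 (W = -2007257 + 1243117 = -764140)
F(R) = -3*R - 3*R² (F(R) = -3*(R*R + R) = -3*(R² + R) = -3*(R + R²) = -3*R - 3*R²)
F(O(-1, 13)) + W = -3*(-44 - 1 + 13)*(1 + (-44 - 1 + 13)) - 764140 = -3*(-32)*(1 - 32) - 764140 = -3*(-32)*(-31) - 764140 = -2976 - 764140 = -767116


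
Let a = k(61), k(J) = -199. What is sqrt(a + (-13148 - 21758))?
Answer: I*sqrt(35105) ≈ 187.36*I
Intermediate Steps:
a = -199
sqrt(a + (-13148 - 21758)) = sqrt(-199 + (-13148 - 21758)) = sqrt(-199 - 34906) = sqrt(-35105) = I*sqrt(35105)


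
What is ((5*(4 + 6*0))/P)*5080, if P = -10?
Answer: -10160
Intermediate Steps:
((5*(4 + 6*0))/P)*5080 = ((5*(4 + 6*0))/(-10))*5080 = ((5*(4 + 0))*(-⅒))*5080 = ((5*4)*(-⅒))*5080 = (20*(-⅒))*5080 = -2*5080 = -10160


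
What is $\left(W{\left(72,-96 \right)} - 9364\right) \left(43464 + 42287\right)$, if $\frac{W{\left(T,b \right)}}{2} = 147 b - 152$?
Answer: $-3249276892$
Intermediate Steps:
$W{\left(T,b \right)} = -304 + 294 b$ ($W{\left(T,b \right)} = 2 \left(147 b - 152\right) = 2 \left(-152 + 147 b\right) = -304 + 294 b$)
$\left(W{\left(72,-96 \right)} - 9364\right) \left(43464 + 42287\right) = \left(\left(-304 + 294 \left(-96\right)\right) - 9364\right) \left(43464 + 42287\right) = \left(\left(-304 - 28224\right) - 9364\right) 85751 = \left(-28528 - 9364\right) 85751 = \left(-37892\right) 85751 = -3249276892$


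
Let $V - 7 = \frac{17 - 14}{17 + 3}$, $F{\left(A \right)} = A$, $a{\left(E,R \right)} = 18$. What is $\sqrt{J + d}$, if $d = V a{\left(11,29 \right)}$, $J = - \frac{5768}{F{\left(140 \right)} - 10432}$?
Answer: $\frac{\sqrt{85574660830}}{25730} \approx 11.369$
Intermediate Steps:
$V = \frac{143}{20}$ ($V = 7 + \frac{17 - 14}{17 + 3} = 7 + \frac{3}{20} = \frac{143}{20} \approx 7.15$)
$J = \frac{1442}{2573}$ ($J = - \frac{5768}{140 - 10432} = - \frac{5768}{-10292} = \left(-5768\right) \left(- \frac{1}{10292}\right) = \frac{1442}{2573} \approx 0.56044$)
$d = \frac{1287}{10}$ ($d = \frac{143}{20} \cdot 18 = \frac{1287}{10} \approx 128.7$)
$\sqrt{J + d} = \sqrt{\frac{1442}{2573} + \frac{1287}{10}} = \sqrt{\frac{3325871}{25730}} = \frac{\sqrt{85574660830}}{25730}$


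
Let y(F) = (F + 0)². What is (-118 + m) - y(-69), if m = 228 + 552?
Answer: -4099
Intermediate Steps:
y(F) = F²
m = 780
(-118 + m) - y(-69) = (-118 + 780) - 1*(-69)² = 662 - 1*4761 = 662 - 4761 = -4099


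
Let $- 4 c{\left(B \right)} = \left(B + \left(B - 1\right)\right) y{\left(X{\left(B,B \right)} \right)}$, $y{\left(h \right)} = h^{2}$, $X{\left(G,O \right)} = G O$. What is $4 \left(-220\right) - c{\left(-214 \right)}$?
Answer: $-224932596196$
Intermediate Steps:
$c{\left(B \right)} = - \frac{B^{4} \left(-1 + 2 B\right)}{4}$ ($c{\left(B \right)} = - \frac{\left(B + \left(B - 1\right)\right) \left(B B\right)^{2}}{4} = - \frac{\left(B + \left(B - 1\right)\right) \left(B^{2}\right)^{2}}{4} = - \frac{\left(B + \left(-1 + B\right)\right) B^{4}}{4} = - \frac{\left(-1 + 2 B\right) B^{4}}{4} = - \frac{B^{4} \left(-1 + 2 B\right)}{4}$)
$4 \left(-220\right) - c{\left(-214 \right)} = 4 \left(-220\right) - \frac{\left(-214\right)^{4} \left(1 - -428\right)}{4} = -880 - \frac{1}{4} \cdot 2097273616 \left(1 + 428\right) = -880 - \frac{1}{4} \cdot 2097273616 \cdot 429 = -880 - 224932595316 = -224932596196$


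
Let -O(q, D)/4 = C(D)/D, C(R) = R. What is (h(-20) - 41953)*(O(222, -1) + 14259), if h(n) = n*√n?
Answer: -598040015 - 570200*I*√5 ≈ -5.9804e+8 - 1.275e+6*I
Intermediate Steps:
h(n) = n^(3/2)
O(q, D) = -4 (O(q, D) = -4*D/D = -4*1 = -4)
(h(-20) - 41953)*(O(222, -1) + 14259) = ((-20)^(3/2) - 41953)*(-4 + 14259) = (-40*I*√5 - 41953)*14255 = (-41953 - 40*I*√5)*14255 = -598040015 - 570200*I*√5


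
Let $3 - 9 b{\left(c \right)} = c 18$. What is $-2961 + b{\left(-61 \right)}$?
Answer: $- \frac{8516}{3} \approx -2838.7$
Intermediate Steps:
$b{\left(c \right)} = \frac{1}{3} - 2 c$ ($b{\left(c \right)} = \frac{1}{3} - \frac{c 18}{9} = \frac{1}{3} - \frac{18 c}{9} = \frac{1}{3} - 2 c$)
$-2961 + b{\left(-61 \right)} = -2961 + \left(\frac{1}{3} - -122\right) = -2961 + \left(\frac{1}{3} + 122\right) = -2961 + \frac{367}{3} = - \frac{8516}{3}$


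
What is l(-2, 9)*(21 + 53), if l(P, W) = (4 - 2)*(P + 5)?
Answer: 444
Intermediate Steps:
l(P, W) = 10 + 2*P (l(P, W) = 2*(5 + P) = 10 + 2*P)
l(-2, 9)*(21 + 53) = (10 + 2*(-2))*(21 + 53) = (10 - 4)*74 = 6*74 = 444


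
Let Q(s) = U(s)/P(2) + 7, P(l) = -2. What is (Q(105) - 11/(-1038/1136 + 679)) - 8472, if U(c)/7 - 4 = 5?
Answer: -6544917425/770306 ≈ -8496.5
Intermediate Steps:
U(c) = 63 (U(c) = 28 + 7*5 = 28 + 35 = 63)
Q(s) = -49/2 (Q(s) = 63/(-2) + 7 = 63*(-½) + 7 = -63/2 + 7 = -49/2)
(Q(105) - 11/(-1038/1136 + 679)) - 8472 = (-49/2 - 11/(-1038/1136 + 679)) - 8472 = (-49/2 - 11/(-1038*1/1136 + 679)) - 8472 = (-49/2 - 11/(-519/568 + 679)) - 8472 = (-49/2 - 11/(385153/568)) - 8472 = (-49/2 + (568/385153)*(-11)) - 8472 = (-49/2 - 6248/385153) - 8472 = -18884993/770306 - 8472 = -6544917425/770306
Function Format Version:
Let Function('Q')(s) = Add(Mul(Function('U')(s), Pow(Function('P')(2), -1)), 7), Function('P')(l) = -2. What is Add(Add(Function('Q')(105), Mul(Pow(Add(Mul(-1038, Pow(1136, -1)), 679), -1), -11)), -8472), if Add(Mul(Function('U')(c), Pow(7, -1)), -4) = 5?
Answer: Rational(-6544917425, 770306) ≈ -8496.5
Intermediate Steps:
Function('U')(c) = 63 (Function('U')(c) = Add(28, Mul(7, 5)) = Add(28, 35) = 63)
Function('Q')(s) = Rational(-49, 2) (Function('Q')(s) = Add(Mul(63, Pow(-2, -1)), 7) = Add(Mul(63, Rational(-1, 2)), 7) = Add(Rational(-63, 2), 7) = Rational(-49, 2))
Add(Add(Function('Q')(105), Mul(Pow(Add(Mul(-1038, Pow(1136, -1)), 679), -1), -11)), -8472) = Add(Add(Rational(-49, 2), Mul(Pow(Add(Mul(-1038, Pow(1136, -1)), 679), -1), -11)), -8472) = Add(Add(Rational(-49, 2), Mul(Pow(Add(Mul(-1038, Rational(1, 1136)), 679), -1), -11)), -8472) = Add(Add(Rational(-49, 2), Mul(Pow(Add(Rational(-519, 568), 679), -1), -11)), -8472) = Add(Add(Rational(-49, 2), Mul(Pow(Rational(385153, 568), -1), -11)), -8472) = Add(Add(Rational(-49, 2), Mul(Rational(568, 385153), -11)), -8472) = Add(Add(Rational(-49, 2), Rational(-6248, 385153)), -8472) = Add(Rational(-18884993, 770306), -8472) = Rational(-6544917425, 770306)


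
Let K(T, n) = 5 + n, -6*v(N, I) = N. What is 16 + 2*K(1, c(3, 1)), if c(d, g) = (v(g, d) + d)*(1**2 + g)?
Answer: 112/3 ≈ 37.333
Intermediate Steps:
v(N, I) = -N/6
c(d, g) = (1 + g)*(d - g/6) (c(d, g) = (-g/6 + d)*(1**2 + g) = (d - g/6)*(1 + g) = (1 + g)*(d - g/6))
16 + 2*K(1, c(3, 1)) = 16 + 2*(5 + (3 - 1/6*1 - 1/6*1**2 + 3*1)) = 16 + 2*(5 + (3 - 1/6 - 1/6*1 + 3)) = 16 + 2*(5 + (3 - 1/6 - 1/6 + 3)) = 16 + 2*(5 + 17/3) = 16 + 2*(32/3) = 16 + 64/3 = 112/3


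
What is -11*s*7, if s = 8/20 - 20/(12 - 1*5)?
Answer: 946/5 ≈ 189.20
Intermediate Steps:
s = -86/35 (s = 8*(1/20) - 20/(12 - 5) = 2/5 - 20/7 = -86/35 ≈ -2.4571)
-11*s*7 = -11*(-86/35)*7 = (946/35)*7 = 946/5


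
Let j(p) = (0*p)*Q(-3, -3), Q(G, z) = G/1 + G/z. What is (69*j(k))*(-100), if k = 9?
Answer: 0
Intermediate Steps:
Q(G, z) = G + G/z (Q(G, z) = G*1 + G/z = G + G/z)
j(p) = 0 (j(p) = (0*p)*(-3 - 3/(-3)) = 0*(-3 - 3*(-1/3)) = 0*(-3 + 1) = 0*(-2) = 0)
(69*j(k))*(-100) = (69*0)*(-100) = 0*(-100) = 0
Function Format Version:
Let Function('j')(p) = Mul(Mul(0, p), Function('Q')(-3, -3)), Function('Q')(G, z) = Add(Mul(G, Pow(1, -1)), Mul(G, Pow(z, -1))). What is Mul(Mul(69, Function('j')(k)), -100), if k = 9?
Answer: 0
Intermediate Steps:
Function('Q')(G, z) = Add(G, Mul(G, Pow(z, -1))) (Function('Q')(G, z) = Add(Mul(G, 1), Mul(G, Pow(z, -1))) = Add(G, Mul(G, Pow(z, -1))))
Function('j')(p) = 0 (Function('j')(p) = Mul(Mul(0, p), Add(-3, Mul(-3, Pow(-3, -1)))) = Mul(0, Add(-3, Mul(-3, Rational(-1, 3)))) = Mul(0, Add(-3, 1)) = Mul(0, -2) = 0)
Mul(Mul(69, Function('j')(k)), -100) = Mul(Mul(69, 0), -100) = Mul(0, -100) = 0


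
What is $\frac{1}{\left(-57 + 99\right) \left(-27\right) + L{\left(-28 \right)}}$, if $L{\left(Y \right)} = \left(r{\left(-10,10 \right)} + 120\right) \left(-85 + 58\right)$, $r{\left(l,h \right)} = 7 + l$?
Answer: $- \frac{1}{4293} \approx -0.00023294$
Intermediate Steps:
$L{\left(Y \right)} = -3159$ ($L{\left(Y \right)} = \left(\left(7 - 10\right) + 120\right) \left(-85 + 58\right) = \left(-3 + 120\right) \left(-27\right) = 117 \left(-27\right) = -3159$)
$\frac{1}{\left(-57 + 99\right) \left(-27\right) + L{\left(-28 \right)}} = \frac{1}{\left(-57 + 99\right) \left(-27\right) - 3159} = \frac{1}{42 \left(-27\right) - 3159} = \frac{1}{-1134 - 3159} = \frac{1}{-4293} = - \frac{1}{4293}$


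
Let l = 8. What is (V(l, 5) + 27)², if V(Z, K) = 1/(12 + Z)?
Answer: 292681/400 ≈ 731.70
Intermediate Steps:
(V(l, 5) + 27)² = (1/(12 + 8) + 27)² = (1/20 + 27)² = (541/20)² = 292681/400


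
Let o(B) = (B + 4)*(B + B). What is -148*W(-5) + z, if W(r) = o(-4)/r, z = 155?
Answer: 155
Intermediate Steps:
o(B) = 2*B*(4 + B) (o(B) = (4 + B)*(2*B) = 2*B*(4 + B))
W(r) = 0 (W(r) = (2*(-4)*(4 - 4))/r = (2*(-4)*0)/r = 0/r = 0)
-148*W(-5) + z = -148*0 + 155 = 0 + 155 = 155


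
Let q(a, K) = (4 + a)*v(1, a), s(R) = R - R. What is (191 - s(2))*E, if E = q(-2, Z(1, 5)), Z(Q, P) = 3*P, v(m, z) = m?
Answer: 382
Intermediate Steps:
s(R) = 0
q(a, K) = 4 + a (q(a, K) = (4 + a)*1 = 4 + a)
E = 2 (E = 4 - 2 = 2)
(191 - s(2))*E = (191 - 1*0)*2 = (191 + 0)*2 = 191*2 = 382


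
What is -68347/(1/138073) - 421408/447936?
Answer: -132097380896507/13998 ≈ -9.4369e+9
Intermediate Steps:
-68347/(1/138073) - 421408/447936 = -68347/1/138073 - 421408*1/447936 = -68347*138073 - 13169/13998 = -9436875331 - 13169/13998 = -132097380896507/13998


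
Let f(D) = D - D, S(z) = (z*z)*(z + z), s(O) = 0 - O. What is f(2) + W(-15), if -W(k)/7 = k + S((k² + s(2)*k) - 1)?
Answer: -229418791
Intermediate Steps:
s(O) = -O
S(z) = 2*z³ (S(z) = z²*(2*z) = 2*z³)
W(k) = -14*(-1 + k² - 2*k)³ - 7*k (W(k) = -7*(k + 2*((k² + (-1*2)*k) - 1)³) = -7*(k + 2*((k² - 2*k) - 1)³) = -7*(k + 2*(-1 + k² - 2*k)³) = -14*(-1 + k² - 2*k)³ - 7*k)
f(D) = 0
f(2) + W(-15) = 0 + (-7*(-15) + 14*(1 - 1*(-15)² + 2*(-15))³) = 0 + (105 + 14*(1 - 1*225 - 30)³) = 0 + (105 + 14*(1 - 225 - 30)³) = 0 + (105 + 14*(-254)³) = 0 + (105 + 14*(-16387064)) = 0 + (105 - 229418896) = 0 - 229418791 = -229418791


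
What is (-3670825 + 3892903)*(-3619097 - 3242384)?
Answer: -1523783977518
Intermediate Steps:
(-3670825 + 3892903)*(-3619097 - 3242384) = 222078*(-6861481) = -1523783977518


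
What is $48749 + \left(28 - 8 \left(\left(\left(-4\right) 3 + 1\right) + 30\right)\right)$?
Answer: $48625$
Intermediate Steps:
$48749 + \left(28 - 8 \left(\left(\left(-4\right) 3 + 1\right) + 30\right)\right) = 48749 + \left(28 - 8 \left(\left(-12 + 1\right) + 30\right)\right) = 48749 + \left(28 - 8 \left(-11 + 30\right)\right) = 48749 + \left(28 - 152\right) = 48749 - 124 = 48625$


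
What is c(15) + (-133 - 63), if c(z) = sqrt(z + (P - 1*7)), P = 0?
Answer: -196 + 2*sqrt(2) ≈ -193.17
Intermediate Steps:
c(z) = sqrt(-7 + z) (c(z) = sqrt(z + (0 - 1*7)) = sqrt(z + (0 - 7)) = sqrt(z - 7) = sqrt(-7 + z))
c(15) + (-133 - 63) = sqrt(-7 + 15) + (-133 - 63) = sqrt(8) - 196 = 2*sqrt(2) - 196 = -196 + 2*sqrt(2)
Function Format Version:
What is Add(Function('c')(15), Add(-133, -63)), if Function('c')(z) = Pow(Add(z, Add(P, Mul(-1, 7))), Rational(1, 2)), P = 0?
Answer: Add(-196, Mul(2, Pow(2, Rational(1, 2)))) ≈ -193.17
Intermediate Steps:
Function('c')(z) = Pow(Add(-7, z), Rational(1, 2)) (Function('c')(z) = Pow(Add(z, Add(0, Mul(-1, 7))), Rational(1, 2)) = Pow(Add(z, Add(0, -7)), Rational(1, 2)) = Pow(Add(z, -7), Rational(1, 2)) = Pow(Add(-7, z), Rational(1, 2)))
Add(Function('c')(15), Add(-133, -63)) = Add(Pow(Add(-7, 15), Rational(1, 2)), Add(-133, -63)) = Add(Pow(8, Rational(1, 2)), -196) = Add(Mul(2, Pow(2, Rational(1, 2))), -196) = Add(-196, Mul(2, Pow(2, Rational(1, 2))))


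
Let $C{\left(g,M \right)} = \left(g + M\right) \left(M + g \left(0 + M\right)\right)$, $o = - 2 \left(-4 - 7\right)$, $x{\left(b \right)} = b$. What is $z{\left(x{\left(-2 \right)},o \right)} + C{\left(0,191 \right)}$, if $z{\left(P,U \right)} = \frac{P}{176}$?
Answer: $\frac{3210327}{88} \approx 36481.0$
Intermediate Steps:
$o = 22$ ($o = \left(-2\right) \left(-11\right) = 22$)
$z{\left(P,U \right)} = \frac{P}{176}$ ($z{\left(P,U \right)} = P \frac{1}{176} = \frac{P}{176}$)
$C{\left(g,M \right)} = \left(M + g\right) \left(M + M g\right)$ ($C{\left(g,M \right)} = \left(M + g\right) \left(M + g M\right) = \left(M + g\right) \left(M + M g\right)$)
$z{\left(x{\left(-2 \right)},o \right)} + C{\left(0,191 \right)} = \frac{1}{176} \left(-2\right) + 191 \left(191 + 0 + 0^{2} + 191 \cdot 0\right) = - \frac{1}{88} + 191 \left(191 + 0 + 0 + 0\right) = - \frac{1}{88} + 191 \cdot 191 = - \frac{1}{88} + 36481 = \frac{3210327}{88}$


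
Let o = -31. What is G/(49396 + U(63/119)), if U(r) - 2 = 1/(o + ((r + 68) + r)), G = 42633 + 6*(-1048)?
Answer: 23515215/31960523 ≈ 0.73576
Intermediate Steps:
G = 36345 (G = 42633 - 6288 = 36345)
U(r) = 2 + 1/(37 + 2*r) (U(r) = 2 + 1/(-31 + ((r + 68) + r)) = 2 + 1/(-31 + ((68 + r) + r)) = 2 + 1/(-31 + (68 + 2*r)) = 2 + 1/(37 + 2*r))
G/(49396 + U(63/119)) = 36345/(49396 + (75 + 4*(63/119))/(37 + 2*(63/119))) = 36345/(49396 + (75 + 4*(63*(1/119)))/(37 + 2*(63*(1/119)))) = 36345/(49396 + (75 + 4*(9/17))/(37 + 2*(9/17))) = 36345/(49396 + (75 + 36/17)/(37 + 18/17)) = 36345/(49396 + (1311/17)/(647/17)) = 36345/(49396 + (17/647)*(1311/17)) = 36345/(49396 + 1311/647) = 36345/(31960523/647) = 36345*(647/31960523) = 23515215/31960523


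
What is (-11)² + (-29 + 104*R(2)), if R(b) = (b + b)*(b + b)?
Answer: 1756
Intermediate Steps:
R(b) = 4*b² (R(b) = (2*b)*(2*b) = 4*b²)
(-11)² + (-29 + 104*R(2)) = (-11)² + (-29 + 104*(4*2²)) = 121 + (-29 + 104*(4*4)) = 121 + (-29 + 104*16) = 121 + (-29 + 1664) = 121 + 1635 = 1756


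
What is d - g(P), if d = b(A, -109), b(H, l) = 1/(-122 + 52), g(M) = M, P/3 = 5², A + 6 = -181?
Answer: -5251/70 ≈ -75.014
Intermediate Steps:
A = -187 (A = -6 - 181 = -187)
P = 75 (P = 3*5² = 3*25 = 75)
b(H, l) = -1/70 (b(H, l) = 1/(-70) = -1/70)
d = -1/70 ≈ -0.014286
d - g(P) = -1/70 - 1*75 = -1/70 - 75 = -5251/70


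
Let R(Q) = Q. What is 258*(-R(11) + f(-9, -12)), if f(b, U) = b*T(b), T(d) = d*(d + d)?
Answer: -379002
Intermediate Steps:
T(d) = 2*d² (T(d) = d*(2*d) = 2*d²)
f(b, U) = 2*b³ (f(b, U) = b*(2*b²) = 2*b³)
258*(-R(11) + f(-9, -12)) = 258*(-1*11 + 2*(-9)³) = 258*(-11 + 2*(-729)) = 258*(-11 - 1458) = 258*(-1469) = -379002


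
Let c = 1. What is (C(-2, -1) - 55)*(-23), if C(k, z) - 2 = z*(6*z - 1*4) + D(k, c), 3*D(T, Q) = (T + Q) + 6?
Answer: 2852/3 ≈ 950.67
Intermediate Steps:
D(T, Q) = 2 + Q/3 + T/3 (D(T, Q) = ((T + Q) + 6)/3 = ((Q + T) + 6)/3 = (6 + Q + T)/3 = 2 + Q/3 + T/3)
C(k, z) = 13/3 + k/3 + z*(-4 + 6*z) (C(k, z) = 2 + (z*(6*z - 1*4) + (2 + (⅓)*1 + k/3)) = 2 + (z*(6*z - 4) + (2 + ⅓ + k/3)) = 2 + (z*(-4 + 6*z) + (7/3 + k/3)) = 2 + (7/3 + k/3 + z*(-4 + 6*z)) = 13/3 + k/3 + z*(-4 + 6*z))
(C(-2, -1) - 55)*(-23) = ((13/3 - 4*(-1) + 6*(-1)² + (⅓)*(-2)) - 55)*(-23) = ((13/3 + 4 + 6*1 - ⅔) - 55)*(-23) = ((13/3 + 4 + 6 - ⅔) - 55)*(-23) = (41/3 - 55)*(-23) = -124/3*(-23) = 2852/3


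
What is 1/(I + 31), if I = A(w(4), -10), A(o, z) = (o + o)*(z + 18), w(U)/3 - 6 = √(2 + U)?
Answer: 319/87937 - 48*√6/87937 ≈ 0.0022906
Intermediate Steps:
w(U) = 18 + 3*√(2 + U)
A(o, z) = 2*o*(18 + z) (A(o, z) = (2*o)*(18 + z) = 2*o*(18 + z))
I = 288 + 48*√6 (I = 2*(18 + 3*√(2 + 4))*(18 - 10) = 2*(18 + 3*√6)*8 = 288 + 48*√6 ≈ 405.58)
1/(I + 31) = 1/((288 + 48*√6) + 31) = 1/(319 + 48*√6)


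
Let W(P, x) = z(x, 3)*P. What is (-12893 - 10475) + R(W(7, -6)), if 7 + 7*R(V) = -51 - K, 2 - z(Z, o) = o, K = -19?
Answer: -163615/7 ≈ -23374.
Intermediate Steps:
z(Z, o) = 2 - o
W(P, x) = -P (W(P, x) = (2 - 1*3)*P = (2 - 3)*P = -P)
R(V) = -39/7 (R(V) = -1 + (-51 - 1*(-19))/7 = -1 + (-51 + 19)/7 = -1 + (⅐)*(-32) = -1 - 32/7 = -39/7)
(-12893 - 10475) + R(W(7, -6)) = (-12893 - 10475) - 39/7 = -23368 - 39/7 = -163615/7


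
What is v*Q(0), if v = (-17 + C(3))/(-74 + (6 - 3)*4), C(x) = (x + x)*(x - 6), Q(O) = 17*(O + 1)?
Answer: 595/62 ≈ 9.5968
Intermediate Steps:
Q(O) = 17 + 17*O (Q(O) = 17*(1 + O) = 17 + 17*O)
C(x) = 2*x*(-6 + x) (C(x) = (2*x)*(-6 + x) = 2*x*(-6 + x))
v = 35/62 (v = (-17 + 2*3*(-6 + 3))/(-74 + (6 - 3)*4) = (-17 + 2*3*(-3))/(-74 + 3*4) = (-17 - 18)/(-74 + 12) = -35/(-62) = -35*(-1/62) = 35/62 ≈ 0.56452)
v*Q(0) = 35*(17 + 17*0)/62 = 35*(17 + 0)/62 = (35/62)*17 = 595/62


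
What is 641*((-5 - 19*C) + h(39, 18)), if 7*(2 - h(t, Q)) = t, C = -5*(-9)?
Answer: -3874845/7 ≈ -5.5355e+5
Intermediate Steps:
C = 45
h(t, Q) = 2 - t/7
641*((-5 - 19*C) + h(39, 18)) = 641*((-5 - 19*45) + (2 - ⅐*39)) = 641*((-5 - 855) + (2 - 39/7)) = 641*(-860 - 25/7) = 641*(-6045/7) = -3874845/7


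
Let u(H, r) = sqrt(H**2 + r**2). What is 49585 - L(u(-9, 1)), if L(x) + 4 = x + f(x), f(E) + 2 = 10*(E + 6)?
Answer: 49531 - 11*sqrt(82) ≈ 49431.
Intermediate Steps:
f(E) = 58 + 10*E (f(E) = -2 + 10*(E + 6) = -2 + 10*(6 + E) = -2 + (60 + 10*E) = 58 + 10*E)
L(x) = 54 + 11*x (L(x) = -4 + (x + (58 + 10*x)) = -4 + (58 + 11*x) = 54 + 11*x)
49585 - L(u(-9, 1)) = 49585 - (54 + 11*sqrt((-9)**2 + 1**2)) = 49585 - (54 + 11*sqrt(81 + 1)) = 49585 - (54 + 11*sqrt(82)) = 49585 + (-54 - 11*sqrt(82)) = 49531 - 11*sqrt(82)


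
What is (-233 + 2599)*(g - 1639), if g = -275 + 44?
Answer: -4424420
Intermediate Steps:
g = -231
(-233 + 2599)*(g - 1639) = (-233 + 2599)*(-231 - 1639) = 2366*(-1870) = -4424420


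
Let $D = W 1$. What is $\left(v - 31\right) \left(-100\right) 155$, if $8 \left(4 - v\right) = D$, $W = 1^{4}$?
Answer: $\frac{840875}{2} \approx 4.2044 \cdot 10^{5}$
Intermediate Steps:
$W = 1$
$D = 1$ ($D = 1 \cdot 1 = 1$)
$v = \frac{31}{8}$ ($v = 4 - \frac{1}{8} = \frac{31}{8} \approx 3.875$)
$\left(v - 31\right) \left(-100\right) 155 = \left(\frac{31}{8} - 31\right) \left(-100\right) 155 = \left(- \frac{217}{8}\right) \left(-100\right) 155 = \frac{5425}{2} \cdot 155 = \frac{840875}{2}$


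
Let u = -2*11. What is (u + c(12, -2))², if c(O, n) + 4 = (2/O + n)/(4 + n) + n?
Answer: 120409/144 ≈ 836.17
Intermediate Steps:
c(O, n) = -4 + n + (n + 2/O)/(4 + n) (c(O, n) = -4 + ((2/O + n)/(4 + n) + n) = -4 + ((n + 2/O)/(4 + n) + n) = -4 + (n + (n + 2/O)/(4 + n)) = -4 + n + (n + 2/O)/(4 + n))
u = -22
(u + c(12, -2))² = (-22 + (2 - 16*12 + 12*(-2) + 12*(-2)²)/(12*(4 - 2)))² = (-22 + (1/12)*(2 - 192 - 24 + 12*4)/2)² = (-22 + (1/12)*(½)*(2 - 192 - 24 + 48))² = (-22 + (1/12)*(½)*(-166))² = (-22 - 83/12)² = (-347/12)² = 120409/144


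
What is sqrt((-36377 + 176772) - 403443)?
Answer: 2*I*sqrt(65762) ≈ 512.88*I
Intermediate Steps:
sqrt((-36377 + 176772) - 403443) = sqrt(140395 - 403443) = sqrt(-263048) = 2*I*sqrt(65762)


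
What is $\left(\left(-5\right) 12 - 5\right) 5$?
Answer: $-325$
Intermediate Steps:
$\left(\left(-5\right) 12 - 5\right) 5 = \left(-60 - 5\right) 5 = \left(-65\right) 5 = -325$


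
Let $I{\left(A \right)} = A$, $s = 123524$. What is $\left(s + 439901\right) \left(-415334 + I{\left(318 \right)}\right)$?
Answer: $-233830389800$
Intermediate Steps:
$\left(s + 439901\right) \left(-415334 + I{\left(318 \right)}\right) = \left(123524 + 439901\right) \left(-415334 + 318\right) = 563425 \left(-415016\right) = -233830389800$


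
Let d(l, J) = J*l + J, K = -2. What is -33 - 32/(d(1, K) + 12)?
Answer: -37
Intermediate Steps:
d(l, J) = J + J*l
-33 - 32/(d(1, K) + 12) = -33 - 32/(-2*(1 + 1) + 12) = -33 - 32/(-2*2 + 12) = -33 - 32/(-4 + 12) = -33 - 32/8 = -33 + (⅛)*(-32) = -33 - 4 = -37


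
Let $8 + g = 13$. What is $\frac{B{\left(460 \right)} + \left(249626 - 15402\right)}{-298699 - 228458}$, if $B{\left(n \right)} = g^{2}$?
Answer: $- \frac{78083}{175719} \approx -0.44436$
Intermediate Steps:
$g = 5$ ($g = -8 + 13 = 5$)
$B{\left(n \right)} = 25$ ($B{\left(n \right)} = 5^{2} = 25$)
$\frac{B{\left(460 \right)} + \left(249626 - 15402\right)}{-298699 - 228458} = \frac{25 + \left(249626 - 15402\right)}{-298699 - 228458} = \frac{25 + \left(249626 - 15402\right)}{-527157} = \left(25 + 234224\right) \left(- \frac{1}{527157}\right) = 234249 \left(- \frac{1}{527157}\right) = - \frac{78083}{175719}$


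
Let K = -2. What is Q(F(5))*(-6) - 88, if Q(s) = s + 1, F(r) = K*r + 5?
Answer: -64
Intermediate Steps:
F(r) = 5 - 2*r (F(r) = -2*r + 5 = 5 - 2*r)
Q(s) = 1 + s
Q(F(5))*(-6) - 88 = (1 + (5 - 2*5))*(-6) - 88 = (1 + (5 - 10))*(-6) - 88 = (1 - 5)*(-6) - 88 = -4*(-6) - 88 = 24 - 88 = -64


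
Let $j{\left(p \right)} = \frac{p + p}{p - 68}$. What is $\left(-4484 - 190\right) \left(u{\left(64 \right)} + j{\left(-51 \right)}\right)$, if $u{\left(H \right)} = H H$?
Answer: $- \frac{134040972}{7} \approx -1.9149 \cdot 10^{7}$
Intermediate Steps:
$j{\left(p \right)} = \frac{2 p}{-68 + p}$
$u{\left(H \right)} = H^{2}$
$\left(-4484 - 190\right) \left(u{\left(64 \right)} + j{\left(-51 \right)}\right) = \left(-4484 - 190\right) \left(64^{2} + 2 \left(-51\right) \frac{1}{-68 - 51}\right) = \left(-4484 + \left(-1213 + 1023\right)\right) \left(4096 + 2 \left(-51\right) \frac{1}{-119}\right) = \left(-4484 - 190\right) \left(4096 + 2 \left(-51\right) \left(- \frac{1}{119}\right)\right) = - 4674 \left(4096 + \frac{6}{7}\right) = \left(-4674\right) \frac{28678}{7} = - \frac{134040972}{7}$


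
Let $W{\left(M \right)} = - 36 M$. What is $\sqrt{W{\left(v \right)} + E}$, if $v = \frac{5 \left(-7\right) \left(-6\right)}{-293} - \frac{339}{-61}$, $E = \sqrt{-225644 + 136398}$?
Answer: $\frac{\sqrt{-55667460276 + 319444129 i \sqrt{89246}}}{17873} \approx 9.2625 + 16.126 i$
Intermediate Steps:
$E = i \sqrt{89246}$ ($E = \sqrt{-89246} = i \sqrt{89246} \approx 298.74 i$)
$v = \frac{86517}{17873}$ ($v = \left(-35\right) \left(-6\right) \left(- \frac{1}{293}\right) - - \frac{339}{61} = 210 \left(- \frac{1}{293}\right) + \frac{339}{61} = - \frac{210}{293} + \frac{339}{61} = \frac{86517}{17873} \approx 4.8407$)
$W{\left(M \right)} = - 36 M$
$\sqrt{W{\left(v \right)} + E} = \sqrt{\left(-36\right) \frac{86517}{17873} + i \sqrt{89246}} = \sqrt{- \frac{3114612}{17873} + i \sqrt{89246}}$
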